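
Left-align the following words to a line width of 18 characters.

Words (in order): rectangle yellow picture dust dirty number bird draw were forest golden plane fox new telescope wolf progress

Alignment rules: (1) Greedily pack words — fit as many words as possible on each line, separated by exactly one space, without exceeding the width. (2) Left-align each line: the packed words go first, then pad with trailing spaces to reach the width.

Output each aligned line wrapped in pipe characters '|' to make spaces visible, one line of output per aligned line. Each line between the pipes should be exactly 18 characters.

Line 1: ['rectangle', 'yellow'] (min_width=16, slack=2)
Line 2: ['picture', 'dust', 'dirty'] (min_width=18, slack=0)
Line 3: ['number', 'bird', 'draw'] (min_width=16, slack=2)
Line 4: ['were', 'forest', 'golden'] (min_width=18, slack=0)
Line 5: ['plane', 'fox', 'new'] (min_width=13, slack=5)
Line 6: ['telescope', 'wolf'] (min_width=14, slack=4)
Line 7: ['progress'] (min_width=8, slack=10)

Answer: |rectangle yellow  |
|picture dust dirty|
|number bird draw  |
|were forest golden|
|plane fox new     |
|telescope wolf    |
|progress          |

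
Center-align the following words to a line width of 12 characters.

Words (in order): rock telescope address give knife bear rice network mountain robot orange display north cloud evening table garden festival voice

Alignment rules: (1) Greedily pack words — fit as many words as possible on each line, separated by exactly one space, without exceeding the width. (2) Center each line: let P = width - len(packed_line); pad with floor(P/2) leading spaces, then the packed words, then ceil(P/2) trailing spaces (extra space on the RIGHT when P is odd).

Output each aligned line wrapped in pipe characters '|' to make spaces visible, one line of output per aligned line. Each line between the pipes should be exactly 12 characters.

Line 1: ['rock'] (min_width=4, slack=8)
Line 2: ['telescope'] (min_width=9, slack=3)
Line 3: ['address', 'give'] (min_width=12, slack=0)
Line 4: ['knife', 'bear'] (min_width=10, slack=2)
Line 5: ['rice', 'network'] (min_width=12, slack=0)
Line 6: ['mountain'] (min_width=8, slack=4)
Line 7: ['robot', 'orange'] (min_width=12, slack=0)
Line 8: ['display'] (min_width=7, slack=5)
Line 9: ['north', 'cloud'] (min_width=11, slack=1)
Line 10: ['evening'] (min_width=7, slack=5)
Line 11: ['table', 'garden'] (min_width=12, slack=0)
Line 12: ['festival'] (min_width=8, slack=4)
Line 13: ['voice'] (min_width=5, slack=7)

Answer: |    rock    |
| telescope  |
|address give|
| knife bear |
|rice network|
|  mountain  |
|robot orange|
|  display   |
|north cloud |
|  evening   |
|table garden|
|  festival  |
|   voice    |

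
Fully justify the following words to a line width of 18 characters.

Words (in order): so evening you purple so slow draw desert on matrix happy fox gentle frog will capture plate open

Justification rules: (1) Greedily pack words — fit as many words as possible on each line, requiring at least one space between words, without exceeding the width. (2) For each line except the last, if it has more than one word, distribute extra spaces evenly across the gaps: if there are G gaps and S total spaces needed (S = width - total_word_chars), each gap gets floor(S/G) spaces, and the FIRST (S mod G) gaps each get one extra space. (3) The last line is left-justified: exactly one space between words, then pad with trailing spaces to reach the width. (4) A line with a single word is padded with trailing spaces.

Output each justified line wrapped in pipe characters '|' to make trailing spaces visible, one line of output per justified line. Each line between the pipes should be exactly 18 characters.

Line 1: ['so', 'evening', 'you'] (min_width=14, slack=4)
Line 2: ['purple', 'so', 'slow'] (min_width=14, slack=4)
Line 3: ['draw', 'desert', 'on'] (min_width=14, slack=4)
Line 4: ['matrix', 'happy', 'fox'] (min_width=16, slack=2)
Line 5: ['gentle', 'frog', 'will'] (min_width=16, slack=2)
Line 6: ['capture', 'plate', 'open'] (min_width=18, slack=0)

Answer: |so   evening   you|
|purple   so   slow|
|draw   desert   on|
|matrix  happy  fox|
|gentle  frog  will|
|capture plate open|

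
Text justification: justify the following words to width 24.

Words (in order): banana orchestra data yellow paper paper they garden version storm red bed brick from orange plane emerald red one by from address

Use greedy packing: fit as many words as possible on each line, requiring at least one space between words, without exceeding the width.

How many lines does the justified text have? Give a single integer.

Answer: 6

Derivation:
Line 1: ['banana', 'orchestra', 'data'] (min_width=21, slack=3)
Line 2: ['yellow', 'paper', 'paper', 'they'] (min_width=23, slack=1)
Line 3: ['garden', 'version', 'storm', 'red'] (min_width=24, slack=0)
Line 4: ['bed', 'brick', 'from', 'orange'] (min_width=21, slack=3)
Line 5: ['plane', 'emerald', 'red', 'one', 'by'] (min_width=24, slack=0)
Line 6: ['from', 'address'] (min_width=12, slack=12)
Total lines: 6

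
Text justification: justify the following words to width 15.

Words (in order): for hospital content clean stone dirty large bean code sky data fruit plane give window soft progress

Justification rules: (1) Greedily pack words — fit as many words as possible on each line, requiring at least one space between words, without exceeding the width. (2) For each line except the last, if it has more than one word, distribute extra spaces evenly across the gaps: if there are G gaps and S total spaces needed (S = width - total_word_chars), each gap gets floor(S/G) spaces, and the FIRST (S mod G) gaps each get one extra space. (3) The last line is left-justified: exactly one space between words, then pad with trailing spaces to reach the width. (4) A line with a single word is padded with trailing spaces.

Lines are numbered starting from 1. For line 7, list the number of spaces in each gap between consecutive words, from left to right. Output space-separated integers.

Answer: 5

Derivation:
Line 1: ['for', 'hospital'] (min_width=12, slack=3)
Line 2: ['content', 'clean'] (min_width=13, slack=2)
Line 3: ['stone', 'dirty'] (min_width=11, slack=4)
Line 4: ['large', 'bean', 'code'] (min_width=15, slack=0)
Line 5: ['sky', 'data', 'fruit'] (min_width=14, slack=1)
Line 6: ['plane', 'give'] (min_width=10, slack=5)
Line 7: ['window', 'soft'] (min_width=11, slack=4)
Line 8: ['progress'] (min_width=8, slack=7)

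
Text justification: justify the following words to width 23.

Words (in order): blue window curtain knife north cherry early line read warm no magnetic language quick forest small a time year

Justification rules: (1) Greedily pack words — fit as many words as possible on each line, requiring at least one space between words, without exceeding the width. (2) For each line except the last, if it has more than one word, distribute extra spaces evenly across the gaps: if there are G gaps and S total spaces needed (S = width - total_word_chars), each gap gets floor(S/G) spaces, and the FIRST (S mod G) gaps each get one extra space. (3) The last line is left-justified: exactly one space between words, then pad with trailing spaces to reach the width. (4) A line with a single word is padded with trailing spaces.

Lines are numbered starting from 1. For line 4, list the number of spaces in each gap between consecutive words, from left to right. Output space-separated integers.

Answer: 1 1

Derivation:
Line 1: ['blue', 'window', 'curtain'] (min_width=19, slack=4)
Line 2: ['knife', 'north', 'cherry'] (min_width=18, slack=5)
Line 3: ['early', 'line', 'read', 'warm', 'no'] (min_width=23, slack=0)
Line 4: ['magnetic', 'language', 'quick'] (min_width=23, slack=0)
Line 5: ['forest', 'small', 'a', 'time'] (min_width=19, slack=4)
Line 6: ['year'] (min_width=4, slack=19)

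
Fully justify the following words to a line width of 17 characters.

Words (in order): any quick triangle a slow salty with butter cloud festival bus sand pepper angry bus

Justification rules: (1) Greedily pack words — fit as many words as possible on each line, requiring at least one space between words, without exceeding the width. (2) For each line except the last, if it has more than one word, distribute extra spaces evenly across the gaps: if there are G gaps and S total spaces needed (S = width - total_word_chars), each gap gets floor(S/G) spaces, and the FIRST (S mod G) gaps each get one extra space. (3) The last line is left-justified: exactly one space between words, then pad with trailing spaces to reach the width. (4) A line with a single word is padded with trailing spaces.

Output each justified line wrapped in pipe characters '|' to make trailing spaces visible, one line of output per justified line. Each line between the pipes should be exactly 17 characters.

Line 1: ['any', 'quick'] (min_width=9, slack=8)
Line 2: ['triangle', 'a', 'slow'] (min_width=15, slack=2)
Line 3: ['salty', 'with', 'butter'] (min_width=17, slack=0)
Line 4: ['cloud', 'festival'] (min_width=14, slack=3)
Line 5: ['bus', 'sand', 'pepper'] (min_width=15, slack=2)
Line 6: ['angry', 'bus'] (min_width=9, slack=8)

Answer: |any         quick|
|triangle  a  slow|
|salty with butter|
|cloud    festival|
|bus  sand  pepper|
|angry bus        |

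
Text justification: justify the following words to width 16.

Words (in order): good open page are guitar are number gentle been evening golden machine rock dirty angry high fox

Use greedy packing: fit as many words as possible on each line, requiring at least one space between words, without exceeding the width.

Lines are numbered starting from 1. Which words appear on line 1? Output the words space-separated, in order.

Line 1: ['good', 'open', 'page'] (min_width=14, slack=2)
Line 2: ['are', 'guitar', 'are'] (min_width=14, slack=2)
Line 3: ['number', 'gentle'] (min_width=13, slack=3)
Line 4: ['been', 'evening'] (min_width=12, slack=4)
Line 5: ['golden', 'machine'] (min_width=14, slack=2)
Line 6: ['rock', 'dirty', 'angry'] (min_width=16, slack=0)
Line 7: ['high', 'fox'] (min_width=8, slack=8)

Answer: good open page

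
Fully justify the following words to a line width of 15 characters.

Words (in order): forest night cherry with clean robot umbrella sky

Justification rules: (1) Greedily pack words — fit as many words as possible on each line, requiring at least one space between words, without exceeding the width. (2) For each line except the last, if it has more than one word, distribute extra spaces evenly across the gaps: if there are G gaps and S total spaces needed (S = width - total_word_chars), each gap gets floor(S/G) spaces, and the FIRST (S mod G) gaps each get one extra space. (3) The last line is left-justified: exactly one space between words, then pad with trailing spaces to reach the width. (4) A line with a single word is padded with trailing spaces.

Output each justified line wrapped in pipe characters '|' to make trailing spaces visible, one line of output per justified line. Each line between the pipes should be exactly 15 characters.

Answer: |forest    night|
|cherry     with|
|clean     robot|
|umbrella sky   |

Derivation:
Line 1: ['forest', 'night'] (min_width=12, slack=3)
Line 2: ['cherry', 'with'] (min_width=11, slack=4)
Line 3: ['clean', 'robot'] (min_width=11, slack=4)
Line 4: ['umbrella', 'sky'] (min_width=12, slack=3)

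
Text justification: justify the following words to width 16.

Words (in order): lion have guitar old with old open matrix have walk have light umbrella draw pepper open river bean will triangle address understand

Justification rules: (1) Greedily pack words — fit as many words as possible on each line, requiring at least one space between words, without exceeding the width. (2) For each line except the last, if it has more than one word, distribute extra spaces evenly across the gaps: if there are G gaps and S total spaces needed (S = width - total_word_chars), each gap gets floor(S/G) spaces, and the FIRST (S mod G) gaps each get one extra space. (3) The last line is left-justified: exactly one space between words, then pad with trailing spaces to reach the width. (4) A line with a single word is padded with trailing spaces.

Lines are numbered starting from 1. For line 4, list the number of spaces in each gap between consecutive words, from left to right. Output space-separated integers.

Answer: 2 1

Derivation:
Line 1: ['lion', 'have', 'guitar'] (min_width=16, slack=0)
Line 2: ['old', 'with', 'old'] (min_width=12, slack=4)
Line 3: ['open', 'matrix', 'have'] (min_width=16, slack=0)
Line 4: ['walk', 'have', 'light'] (min_width=15, slack=1)
Line 5: ['umbrella', 'draw'] (min_width=13, slack=3)
Line 6: ['pepper', 'open'] (min_width=11, slack=5)
Line 7: ['river', 'bean', 'will'] (min_width=15, slack=1)
Line 8: ['triangle', 'address'] (min_width=16, slack=0)
Line 9: ['understand'] (min_width=10, slack=6)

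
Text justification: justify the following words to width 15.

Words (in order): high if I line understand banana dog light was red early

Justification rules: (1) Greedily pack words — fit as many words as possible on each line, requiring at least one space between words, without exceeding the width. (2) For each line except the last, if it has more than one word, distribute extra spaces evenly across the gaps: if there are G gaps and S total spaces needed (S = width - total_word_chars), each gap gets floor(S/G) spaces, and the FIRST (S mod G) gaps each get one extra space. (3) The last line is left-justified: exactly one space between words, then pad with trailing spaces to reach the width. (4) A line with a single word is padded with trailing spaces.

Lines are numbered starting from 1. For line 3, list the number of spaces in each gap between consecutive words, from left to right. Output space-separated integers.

Line 1: ['high', 'if', 'I', 'line'] (min_width=14, slack=1)
Line 2: ['understand'] (min_width=10, slack=5)
Line 3: ['banana', 'dog'] (min_width=10, slack=5)
Line 4: ['light', 'was', 'red'] (min_width=13, slack=2)
Line 5: ['early'] (min_width=5, slack=10)

Answer: 6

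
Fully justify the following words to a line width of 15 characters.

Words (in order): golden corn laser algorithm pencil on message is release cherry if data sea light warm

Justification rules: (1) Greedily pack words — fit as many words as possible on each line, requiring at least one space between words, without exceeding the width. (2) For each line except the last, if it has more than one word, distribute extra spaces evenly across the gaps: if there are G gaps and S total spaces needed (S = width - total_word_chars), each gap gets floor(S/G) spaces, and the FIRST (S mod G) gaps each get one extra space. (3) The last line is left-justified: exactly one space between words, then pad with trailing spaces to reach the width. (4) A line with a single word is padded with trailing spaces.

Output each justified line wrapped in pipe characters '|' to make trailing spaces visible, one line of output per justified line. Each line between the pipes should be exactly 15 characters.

Answer: |golden     corn|
|laser algorithm|
|pencil       on|
|message      is|
|release  cherry|
|if   data   sea|
|light warm     |

Derivation:
Line 1: ['golden', 'corn'] (min_width=11, slack=4)
Line 2: ['laser', 'algorithm'] (min_width=15, slack=0)
Line 3: ['pencil', 'on'] (min_width=9, slack=6)
Line 4: ['message', 'is'] (min_width=10, slack=5)
Line 5: ['release', 'cherry'] (min_width=14, slack=1)
Line 6: ['if', 'data', 'sea'] (min_width=11, slack=4)
Line 7: ['light', 'warm'] (min_width=10, slack=5)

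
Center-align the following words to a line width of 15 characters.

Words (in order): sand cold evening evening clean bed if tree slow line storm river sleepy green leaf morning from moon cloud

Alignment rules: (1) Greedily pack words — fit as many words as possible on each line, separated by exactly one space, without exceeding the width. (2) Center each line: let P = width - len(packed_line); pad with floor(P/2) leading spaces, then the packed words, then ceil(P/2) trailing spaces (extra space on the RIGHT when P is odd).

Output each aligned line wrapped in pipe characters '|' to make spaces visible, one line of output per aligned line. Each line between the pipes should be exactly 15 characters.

Answer: |   sand cold   |
|evening evening|
| clean bed if  |
|tree slow line |
|  storm river  |
| sleepy green  |
| leaf morning  |
|from moon cloud|

Derivation:
Line 1: ['sand', 'cold'] (min_width=9, slack=6)
Line 2: ['evening', 'evening'] (min_width=15, slack=0)
Line 3: ['clean', 'bed', 'if'] (min_width=12, slack=3)
Line 4: ['tree', 'slow', 'line'] (min_width=14, slack=1)
Line 5: ['storm', 'river'] (min_width=11, slack=4)
Line 6: ['sleepy', 'green'] (min_width=12, slack=3)
Line 7: ['leaf', 'morning'] (min_width=12, slack=3)
Line 8: ['from', 'moon', 'cloud'] (min_width=15, slack=0)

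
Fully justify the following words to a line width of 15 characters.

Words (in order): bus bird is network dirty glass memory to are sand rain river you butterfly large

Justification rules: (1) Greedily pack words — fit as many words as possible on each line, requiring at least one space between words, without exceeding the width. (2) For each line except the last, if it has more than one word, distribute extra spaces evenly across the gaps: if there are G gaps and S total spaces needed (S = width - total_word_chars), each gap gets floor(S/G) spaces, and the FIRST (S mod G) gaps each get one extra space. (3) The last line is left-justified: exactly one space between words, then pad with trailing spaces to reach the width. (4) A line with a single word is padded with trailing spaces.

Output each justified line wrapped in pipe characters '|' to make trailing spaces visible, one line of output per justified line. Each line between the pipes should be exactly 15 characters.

Line 1: ['bus', 'bird', 'is'] (min_width=11, slack=4)
Line 2: ['network', 'dirty'] (min_width=13, slack=2)
Line 3: ['glass', 'memory', 'to'] (min_width=15, slack=0)
Line 4: ['are', 'sand', 'rain'] (min_width=13, slack=2)
Line 5: ['river', 'you'] (min_width=9, slack=6)
Line 6: ['butterfly', 'large'] (min_width=15, slack=0)

Answer: |bus   bird   is|
|network   dirty|
|glass memory to|
|are  sand  rain|
|river       you|
|butterfly large|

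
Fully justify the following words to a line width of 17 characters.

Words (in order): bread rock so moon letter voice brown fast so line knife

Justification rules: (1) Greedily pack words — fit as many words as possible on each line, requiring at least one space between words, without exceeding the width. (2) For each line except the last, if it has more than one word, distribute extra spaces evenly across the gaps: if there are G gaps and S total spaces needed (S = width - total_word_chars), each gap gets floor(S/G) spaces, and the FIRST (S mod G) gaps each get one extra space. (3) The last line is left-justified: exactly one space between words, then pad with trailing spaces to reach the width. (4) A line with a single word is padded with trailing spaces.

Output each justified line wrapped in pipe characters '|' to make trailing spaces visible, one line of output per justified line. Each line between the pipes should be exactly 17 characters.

Answer: |bread   rock   so|
|moon letter voice|
|brown   fast   so|
|line knife       |

Derivation:
Line 1: ['bread', 'rock', 'so'] (min_width=13, slack=4)
Line 2: ['moon', 'letter', 'voice'] (min_width=17, slack=0)
Line 3: ['brown', 'fast', 'so'] (min_width=13, slack=4)
Line 4: ['line', 'knife'] (min_width=10, slack=7)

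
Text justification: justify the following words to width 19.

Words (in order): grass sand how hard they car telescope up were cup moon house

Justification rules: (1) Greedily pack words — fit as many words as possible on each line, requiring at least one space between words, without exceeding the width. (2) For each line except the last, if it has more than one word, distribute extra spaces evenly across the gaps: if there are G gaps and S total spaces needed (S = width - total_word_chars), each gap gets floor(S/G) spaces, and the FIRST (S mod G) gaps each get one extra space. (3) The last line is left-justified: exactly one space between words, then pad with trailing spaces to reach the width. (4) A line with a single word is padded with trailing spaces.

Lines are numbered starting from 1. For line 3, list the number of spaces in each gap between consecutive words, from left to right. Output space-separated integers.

Answer: 2 2 2

Derivation:
Line 1: ['grass', 'sand', 'how', 'hard'] (min_width=19, slack=0)
Line 2: ['they', 'car', 'telescope'] (min_width=18, slack=1)
Line 3: ['up', 'were', 'cup', 'moon'] (min_width=16, slack=3)
Line 4: ['house'] (min_width=5, slack=14)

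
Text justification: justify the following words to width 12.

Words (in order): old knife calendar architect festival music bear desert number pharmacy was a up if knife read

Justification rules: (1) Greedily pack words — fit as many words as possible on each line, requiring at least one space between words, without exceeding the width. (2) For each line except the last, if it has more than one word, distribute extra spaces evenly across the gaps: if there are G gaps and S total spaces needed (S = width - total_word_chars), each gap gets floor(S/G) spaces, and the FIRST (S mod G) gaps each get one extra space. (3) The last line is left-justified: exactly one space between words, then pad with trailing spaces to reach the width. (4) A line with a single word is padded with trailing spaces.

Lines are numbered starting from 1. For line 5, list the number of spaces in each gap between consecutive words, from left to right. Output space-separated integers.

Answer: 3

Derivation:
Line 1: ['old', 'knife'] (min_width=9, slack=3)
Line 2: ['calendar'] (min_width=8, slack=4)
Line 3: ['architect'] (min_width=9, slack=3)
Line 4: ['festival'] (min_width=8, slack=4)
Line 5: ['music', 'bear'] (min_width=10, slack=2)
Line 6: ['desert'] (min_width=6, slack=6)
Line 7: ['number'] (min_width=6, slack=6)
Line 8: ['pharmacy', 'was'] (min_width=12, slack=0)
Line 9: ['a', 'up', 'if'] (min_width=7, slack=5)
Line 10: ['knife', 'read'] (min_width=10, slack=2)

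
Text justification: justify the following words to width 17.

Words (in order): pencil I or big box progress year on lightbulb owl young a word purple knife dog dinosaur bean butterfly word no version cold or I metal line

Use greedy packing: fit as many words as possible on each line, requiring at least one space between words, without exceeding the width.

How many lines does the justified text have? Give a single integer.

Line 1: ['pencil', 'I', 'or', 'big'] (min_width=15, slack=2)
Line 2: ['box', 'progress', 'year'] (min_width=17, slack=0)
Line 3: ['on', 'lightbulb', 'owl'] (min_width=16, slack=1)
Line 4: ['young', 'a', 'word'] (min_width=12, slack=5)
Line 5: ['purple', 'knife', 'dog'] (min_width=16, slack=1)
Line 6: ['dinosaur', 'bean'] (min_width=13, slack=4)
Line 7: ['butterfly', 'word', 'no'] (min_width=17, slack=0)
Line 8: ['version', 'cold', 'or', 'I'] (min_width=17, slack=0)
Line 9: ['metal', 'line'] (min_width=10, slack=7)
Total lines: 9

Answer: 9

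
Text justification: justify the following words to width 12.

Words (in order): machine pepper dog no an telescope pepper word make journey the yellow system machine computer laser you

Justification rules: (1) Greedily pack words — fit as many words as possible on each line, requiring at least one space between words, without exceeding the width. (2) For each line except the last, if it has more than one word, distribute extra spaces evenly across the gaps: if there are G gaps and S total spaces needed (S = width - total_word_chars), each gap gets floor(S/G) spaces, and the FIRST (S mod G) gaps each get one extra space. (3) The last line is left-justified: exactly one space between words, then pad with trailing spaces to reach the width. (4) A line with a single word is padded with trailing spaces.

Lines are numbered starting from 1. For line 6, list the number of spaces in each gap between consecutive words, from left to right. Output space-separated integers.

Line 1: ['machine'] (min_width=7, slack=5)
Line 2: ['pepper', 'dog'] (min_width=10, slack=2)
Line 3: ['no', 'an'] (min_width=5, slack=7)
Line 4: ['telescope'] (min_width=9, slack=3)
Line 5: ['pepper', 'word'] (min_width=11, slack=1)
Line 6: ['make', 'journey'] (min_width=12, slack=0)
Line 7: ['the', 'yellow'] (min_width=10, slack=2)
Line 8: ['system'] (min_width=6, slack=6)
Line 9: ['machine'] (min_width=7, slack=5)
Line 10: ['computer'] (min_width=8, slack=4)
Line 11: ['laser', 'you'] (min_width=9, slack=3)

Answer: 1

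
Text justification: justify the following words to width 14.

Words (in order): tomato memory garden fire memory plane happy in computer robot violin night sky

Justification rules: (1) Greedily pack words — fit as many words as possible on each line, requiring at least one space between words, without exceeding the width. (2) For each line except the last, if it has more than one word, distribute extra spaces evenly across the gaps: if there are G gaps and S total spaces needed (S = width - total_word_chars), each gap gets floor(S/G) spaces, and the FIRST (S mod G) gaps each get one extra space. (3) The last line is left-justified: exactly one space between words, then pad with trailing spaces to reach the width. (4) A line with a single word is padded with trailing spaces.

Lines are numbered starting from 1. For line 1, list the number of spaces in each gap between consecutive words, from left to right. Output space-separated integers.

Answer: 2

Derivation:
Line 1: ['tomato', 'memory'] (min_width=13, slack=1)
Line 2: ['garden', 'fire'] (min_width=11, slack=3)
Line 3: ['memory', 'plane'] (min_width=12, slack=2)
Line 4: ['happy', 'in'] (min_width=8, slack=6)
Line 5: ['computer', 'robot'] (min_width=14, slack=0)
Line 6: ['violin', 'night'] (min_width=12, slack=2)
Line 7: ['sky'] (min_width=3, slack=11)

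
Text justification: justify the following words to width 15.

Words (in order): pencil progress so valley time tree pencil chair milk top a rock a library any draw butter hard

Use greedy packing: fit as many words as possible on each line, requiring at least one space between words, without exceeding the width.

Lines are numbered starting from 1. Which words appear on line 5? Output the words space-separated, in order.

Line 1: ['pencil', 'progress'] (min_width=15, slack=0)
Line 2: ['so', 'valley', 'time'] (min_width=14, slack=1)
Line 3: ['tree', 'pencil'] (min_width=11, slack=4)
Line 4: ['chair', 'milk', 'top'] (min_width=14, slack=1)
Line 5: ['a', 'rock', 'a'] (min_width=8, slack=7)
Line 6: ['library', 'any'] (min_width=11, slack=4)
Line 7: ['draw', 'butter'] (min_width=11, slack=4)
Line 8: ['hard'] (min_width=4, slack=11)

Answer: a rock a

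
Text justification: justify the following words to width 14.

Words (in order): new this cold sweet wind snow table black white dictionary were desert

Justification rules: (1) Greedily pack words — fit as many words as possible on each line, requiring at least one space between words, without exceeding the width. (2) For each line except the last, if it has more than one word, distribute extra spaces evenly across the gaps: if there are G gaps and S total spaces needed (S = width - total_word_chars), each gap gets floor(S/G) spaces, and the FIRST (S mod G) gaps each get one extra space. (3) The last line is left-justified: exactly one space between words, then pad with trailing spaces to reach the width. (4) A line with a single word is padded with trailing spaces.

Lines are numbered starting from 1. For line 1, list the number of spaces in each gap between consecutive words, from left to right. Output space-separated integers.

Answer: 2 1

Derivation:
Line 1: ['new', 'this', 'cold'] (min_width=13, slack=1)
Line 2: ['sweet', 'wind'] (min_width=10, slack=4)
Line 3: ['snow', 'table'] (min_width=10, slack=4)
Line 4: ['black', 'white'] (min_width=11, slack=3)
Line 5: ['dictionary'] (min_width=10, slack=4)
Line 6: ['were', 'desert'] (min_width=11, slack=3)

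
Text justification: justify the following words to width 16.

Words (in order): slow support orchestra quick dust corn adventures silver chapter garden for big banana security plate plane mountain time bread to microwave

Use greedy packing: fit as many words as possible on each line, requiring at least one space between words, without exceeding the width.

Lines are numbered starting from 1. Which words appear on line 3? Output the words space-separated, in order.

Line 1: ['slow', 'support'] (min_width=12, slack=4)
Line 2: ['orchestra', 'quick'] (min_width=15, slack=1)
Line 3: ['dust', 'corn'] (min_width=9, slack=7)
Line 4: ['adventures'] (min_width=10, slack=6)
Line 5: ['silver', 'chapter'] (min_width=14, slack=2)
Line 6: ['garden', 'for', 'big'] (min_width=14, slack=2)
Line 7: ['banana', 'security'] (min_width=15, slack=1)
Line 8: ['plate', 'plane'] (min_width=11, slack=5)
Line 9: ['mountain', 'time'] (min_width=13, slack=3)
Line 10: ['bread', 'to'] (min_width=8, slack=8)
Line 11: ['microwave'] (min_width=9, slack=7)

Answer: dust corn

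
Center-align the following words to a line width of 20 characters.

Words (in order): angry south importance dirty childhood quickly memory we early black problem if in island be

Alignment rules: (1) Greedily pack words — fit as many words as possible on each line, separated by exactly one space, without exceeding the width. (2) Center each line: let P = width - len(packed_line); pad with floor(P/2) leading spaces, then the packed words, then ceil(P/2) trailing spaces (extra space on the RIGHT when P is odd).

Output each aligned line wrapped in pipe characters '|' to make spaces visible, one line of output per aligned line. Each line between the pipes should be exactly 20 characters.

Line 1: ['angry', 'south'] (min_width=11, slack=9)
Line 2: ['importance', 'dirty'] (min_width=16, slack=4)
Line 3: ['childhood', 'quickly'] (min_width=17, slack=3)
Line 4: ['memory', 'we', 'early'] (min_width=15, slack=5)
Line 5: ['black', 'problem', 'if', 'in'] (min_width=19, slack=1)
Line 6: ['island', 'be'] (min_width=9, slack=11)

Answer: |    angry south     |
|  importance dirty  |
| childhood quickly  |
|  memory we early   |
|black problem if in |
|     island be      |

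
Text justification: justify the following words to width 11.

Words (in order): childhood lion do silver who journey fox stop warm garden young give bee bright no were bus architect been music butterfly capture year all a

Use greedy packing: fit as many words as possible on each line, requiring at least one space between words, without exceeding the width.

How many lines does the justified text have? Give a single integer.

Line 1: ['childhood'] (min_width=9, slack=2)
Line 2: ['lion', 'do'] (min_width=7, slack=4)
Line 3: ['silver', 'who'] (min_width=10, slack=1)
Line 4: ['journey', 'fox'] (min_width=11, slack=0)
Line 5: ['stop', 'warm'] (min_width=9, slack=2)
Line 6: ['garden'] (min_width=6, slack=5)
Line 7: ['young', 'give'] (min_width=10, slack=1)
Line 8: ['bee', 'bright'] (min_width=10, slack=1)
Line 9: ['no', 'were', 'bus'] (min_width=11, slack=0)
Line 10: ['architect'] (min_width=9, slack=2)
Line 11: ['been', 'music'] (min_width=10, slack=1)
Line 12: ['butterfly'] (min_width=9, slack=2)
Line 13: ['capture'] (min_width=7, slack=4)
Line 14: ['year', 'all', 'a'] (min_width=10, slack=1)
Total lines: 14

Answer: 14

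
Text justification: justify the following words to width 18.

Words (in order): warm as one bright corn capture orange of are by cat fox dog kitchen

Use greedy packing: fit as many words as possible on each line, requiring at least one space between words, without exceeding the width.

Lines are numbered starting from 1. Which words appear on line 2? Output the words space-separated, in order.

Answer: corn capture

Derivation:
Line 1: ['warm', 'as', 'one', 'bright'] (min_width=18, slack=0)
Line 2: ['corn', 'capture'] (min_width=12, slack=6)
Line 3: ['orange', 'of', 'are', 'by'] (min_width=16, slack=2)
Line 4: ['cat', 'fox', 'dog'] (min_width=11, slack=7)
Line 5: ['kitchen'] (min_width=7, slack=11)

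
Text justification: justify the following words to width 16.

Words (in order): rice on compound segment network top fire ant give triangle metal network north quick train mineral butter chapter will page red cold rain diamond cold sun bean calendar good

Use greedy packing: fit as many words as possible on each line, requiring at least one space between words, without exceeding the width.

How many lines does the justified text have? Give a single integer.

Answer: 13

Derivation:
Line 1: ['rice', 'on', 'compound'] (min_width=16, slack=0)
Line 2: ['segment', 'network'] (min_width=15, slack=1)
Line 3: ['top', 'fire', 'ant'] (min_width=12, slack=4)
Line 4: ['give', 'triangle'] (min_width=13, slack=3)
Line 5: ['metal', 'network'] (min_width=13, slack=3)
Line 6: ['north', 'quick'] (min_width=11, slack=5)
Line 7: ['train', 'mineral'] (min_width=13, slack=3)
Line 8: ['butter', 'chapter'] (min_width=14, slack=2)
Line 9: ['will', 'page', 'red'] (min_width=13, slack=3)
Line 10: ['cold', 'rain'] (min_width=9, slack=7)
Line 11: ['diamond', 'cold', 'sun'] (min_width=16, slack=0)
Line 12: ['bean', 'calendar'] (min_width=13, slack=3)
Line 13: ['good'] (min_width=4, slack=12)
Total lines: 13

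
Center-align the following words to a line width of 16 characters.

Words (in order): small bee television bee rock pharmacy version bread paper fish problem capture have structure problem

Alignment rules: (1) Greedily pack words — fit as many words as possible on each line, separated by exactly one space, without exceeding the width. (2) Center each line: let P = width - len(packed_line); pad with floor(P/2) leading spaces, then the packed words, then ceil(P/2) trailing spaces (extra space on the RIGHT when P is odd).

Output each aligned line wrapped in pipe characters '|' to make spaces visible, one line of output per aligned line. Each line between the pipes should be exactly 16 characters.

Answer: |   small bee    |
| television bee |
| rock pharmacy  |
| version bread  |
|   paper fish   |
|problem capture |
| have structure |
|    problem     |

Derivation:
Line 1: ['small', 'bee'] (min_width=9, slack=7)
Line 2: ['television', 'bee'] (min_width=14, slack=2)
Line 3: ['rock', 'pharmacy'] (min_width=13, slack=3)
Line 4: ['version', 'bread'] (min_width=13, slack=3)
Line 5: ['paper', 'fish'] (min_width=10, slack=6)
Line 6: ['problem', 'capture'] (min_width=15, slack=1)
Line 7: ['have', 'structure'] (min_width=14, slack=2)
Line 8: ['problem'] (min_width=7, slack=9)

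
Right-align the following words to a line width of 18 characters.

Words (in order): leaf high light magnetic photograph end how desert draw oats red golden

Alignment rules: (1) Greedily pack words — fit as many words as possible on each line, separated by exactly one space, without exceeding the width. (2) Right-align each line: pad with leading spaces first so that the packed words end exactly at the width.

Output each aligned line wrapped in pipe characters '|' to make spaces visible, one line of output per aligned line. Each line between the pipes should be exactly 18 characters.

Answer: |   leaf high light|
|          magnetic|
|photograph end how|
|  desert draw oats|
|        red golden|

Derivation:
Line 1: ['leaf', 'high', 'light'] (min_width=15, slack=3)
Line 2: ['magnetic'] (min_width=8, slack=10)
Line 3: ['photograph', 'end', 'how'] (min_width=18, slack=0)
Line 4: ['desert', 'draw', 'oats'] (min_width=16, slack=2)
Line 5: ['red', 'golden'] (min_width=10, slack=8)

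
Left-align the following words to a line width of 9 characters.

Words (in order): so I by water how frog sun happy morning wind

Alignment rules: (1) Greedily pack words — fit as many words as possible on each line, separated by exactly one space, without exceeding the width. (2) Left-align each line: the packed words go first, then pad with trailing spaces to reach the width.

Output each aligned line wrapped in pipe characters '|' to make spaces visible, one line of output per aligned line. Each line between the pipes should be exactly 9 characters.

Answer: |so I by  |
|water how|
|frog sun |
|happy    |
|morning  |
|wind     |

Derivation:
Line 1: ['so', 'I', 'by'] (min_width=7, slack=2)
Line 2: ['water', 'how'] (min_width=9, slack=0)
Line 3: ['frog', 'sun'] (min_width=8, slack=1)
Line 4: ['happy'] (min_width=5, slack=4)
Line 5: ['morning'] (min_width=7, slack=2)
Line 6: ['wind'] (min_width=4, slack=5)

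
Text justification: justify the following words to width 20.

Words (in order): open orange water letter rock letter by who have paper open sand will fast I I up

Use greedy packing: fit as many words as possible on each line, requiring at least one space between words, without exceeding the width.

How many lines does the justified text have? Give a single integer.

Answer: 5

Derivation:
Line 1: ['open', 'orange', 'water'] (min_width=17, slack=3)
Line 2: ['letter', 'rock', 'letter'] (min_width=18, slack=2)
Line 3: ['by', 'who', 'have', 'paper'] (min_width=17, slack=3)
Line 4: ['open', 'sand', 'will', 'fast'] (min_width=19, slack=1)
Line 5: ['I', 'I', 'up'] (min_width=6, slack=14)
Total lines: 5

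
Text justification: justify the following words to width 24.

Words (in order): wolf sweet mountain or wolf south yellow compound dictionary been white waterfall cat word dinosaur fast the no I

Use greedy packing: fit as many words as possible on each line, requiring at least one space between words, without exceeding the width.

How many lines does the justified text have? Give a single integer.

Line 1: ['wolf', 'sweet', 'mountain', 'or'] (min_width=22, slack=2)
Line 2: ['wolf', 'south', 'yellow'] (min_width=17, slack=7)
Line 3: ['compound', 'dictionary', 'been'] (min_width=24, slack=0)
Line 4: ['white', 'waterfall', 'cat', 'word'] (min_width=24, slack=0)
Line 5: ['dinosaur', 'fast', 'the', 'no', 'I'] (min_width=22, slack=2)
Total lines: 5

Answer: 5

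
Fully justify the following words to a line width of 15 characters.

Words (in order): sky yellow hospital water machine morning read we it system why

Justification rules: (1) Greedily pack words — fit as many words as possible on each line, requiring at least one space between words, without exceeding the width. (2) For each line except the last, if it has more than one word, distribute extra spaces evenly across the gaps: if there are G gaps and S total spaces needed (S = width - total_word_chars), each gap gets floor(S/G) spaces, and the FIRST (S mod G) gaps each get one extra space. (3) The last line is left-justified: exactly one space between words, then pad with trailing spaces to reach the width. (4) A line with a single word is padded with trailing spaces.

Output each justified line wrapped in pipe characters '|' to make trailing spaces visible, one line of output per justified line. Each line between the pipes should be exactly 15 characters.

Line 1: ['sky', 'yellow'] (min_width=10, slack=5)
Line 2: ['hospital', 'water'] (min_width=14, slack=1)
Line 3: ['machine', 'morning'] (min_width=15, slack=0)
Line 4: ['read', 'we', 'it'] (min_width=10, slack=5)
Line 5: ['system', 'why'] (min_width=10, slack=5)

Answer: |sky      yellow|
|hospital  water|
|machine morning|
|read    we   it|
|system why     |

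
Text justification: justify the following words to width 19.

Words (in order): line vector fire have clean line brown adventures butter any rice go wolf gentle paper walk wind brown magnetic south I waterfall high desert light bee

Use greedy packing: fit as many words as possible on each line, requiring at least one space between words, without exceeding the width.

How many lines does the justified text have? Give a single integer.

Line 1: ['line', 'vector', 'fire'] (min_width=16, slack=3)
Line 2: ['have', 'clean', 'line'] (min_width=15, slack=4)
Line 3: ['brown', 'adventures'] (min_width=16, slack=3)
Line 4: ['butter', 'any', 'rice', 'go'] (min_width=18, slack=1)
Line 5: ['wolf', 'gentle', 'paper'] (min_width=17, slack=2)
Line 6: ['walk', 'wind', 'brown'] (min_width=15, slack=4)
Line 7: ['magnetic', 'south', 'I'] (min_width=16, slack=3)
Line 8: ['waterfall', 'high'] (min_width=14, slack=5)
Line 9: ['desert', 'light', 'bee'] (min_width=16, slack=3)
Total lines: 9

Answer: 9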